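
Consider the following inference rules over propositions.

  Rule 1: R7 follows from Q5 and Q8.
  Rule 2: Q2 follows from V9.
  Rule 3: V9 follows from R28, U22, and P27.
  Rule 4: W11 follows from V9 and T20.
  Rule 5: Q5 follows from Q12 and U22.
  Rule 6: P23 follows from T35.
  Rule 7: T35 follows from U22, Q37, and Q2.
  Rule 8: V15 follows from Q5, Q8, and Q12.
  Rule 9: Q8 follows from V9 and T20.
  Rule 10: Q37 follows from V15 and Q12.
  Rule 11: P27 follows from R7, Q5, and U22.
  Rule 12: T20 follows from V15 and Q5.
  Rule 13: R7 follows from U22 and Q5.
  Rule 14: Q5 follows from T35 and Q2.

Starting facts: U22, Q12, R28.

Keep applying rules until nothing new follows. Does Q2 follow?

From Q12 and U22, Rule 5 gives Q5.
From U22 and Q5, Rule 13 gives R7.
From R7, Q5, and U22, Rule 11 gives P27.
R28, U22, and P27 hold, so V9 follows (Rule 3).
V9 holds, so Q2 follows (Rule 2).

Yes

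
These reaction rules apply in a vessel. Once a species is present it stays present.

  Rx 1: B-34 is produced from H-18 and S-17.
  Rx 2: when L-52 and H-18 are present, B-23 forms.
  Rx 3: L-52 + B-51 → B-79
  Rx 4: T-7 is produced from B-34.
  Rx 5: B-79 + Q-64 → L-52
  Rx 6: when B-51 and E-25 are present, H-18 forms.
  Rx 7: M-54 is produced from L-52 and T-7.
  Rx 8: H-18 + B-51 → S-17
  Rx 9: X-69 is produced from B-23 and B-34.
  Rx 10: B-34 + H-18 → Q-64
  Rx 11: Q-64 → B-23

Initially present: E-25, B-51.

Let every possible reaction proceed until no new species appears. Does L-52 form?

L-52 would need B-79 and Q-64 (Rx 5), but B-79 never forms.

No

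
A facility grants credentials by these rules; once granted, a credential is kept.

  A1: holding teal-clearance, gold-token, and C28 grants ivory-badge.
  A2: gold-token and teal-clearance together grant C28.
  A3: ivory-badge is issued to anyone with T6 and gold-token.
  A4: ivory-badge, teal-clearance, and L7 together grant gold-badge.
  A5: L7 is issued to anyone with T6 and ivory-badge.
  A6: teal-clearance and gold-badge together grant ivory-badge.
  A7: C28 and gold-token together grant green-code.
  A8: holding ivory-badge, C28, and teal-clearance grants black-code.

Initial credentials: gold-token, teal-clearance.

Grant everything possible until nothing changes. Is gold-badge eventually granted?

No

gold-badge would need ivory-badge, teal-clearance, and L7 (A4), but L7 is never granted.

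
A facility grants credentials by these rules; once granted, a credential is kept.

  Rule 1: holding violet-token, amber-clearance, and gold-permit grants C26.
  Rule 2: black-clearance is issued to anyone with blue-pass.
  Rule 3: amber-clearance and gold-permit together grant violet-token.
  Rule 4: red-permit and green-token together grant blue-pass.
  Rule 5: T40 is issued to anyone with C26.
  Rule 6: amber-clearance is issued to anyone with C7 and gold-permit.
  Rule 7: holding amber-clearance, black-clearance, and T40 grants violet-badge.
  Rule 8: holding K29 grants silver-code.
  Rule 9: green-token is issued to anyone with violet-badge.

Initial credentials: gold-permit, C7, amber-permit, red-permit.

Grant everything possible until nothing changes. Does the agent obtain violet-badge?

violet-badge would need amber-clearance, black-clearance, and T40 (Rule 7), but black-clearance is never granted.

No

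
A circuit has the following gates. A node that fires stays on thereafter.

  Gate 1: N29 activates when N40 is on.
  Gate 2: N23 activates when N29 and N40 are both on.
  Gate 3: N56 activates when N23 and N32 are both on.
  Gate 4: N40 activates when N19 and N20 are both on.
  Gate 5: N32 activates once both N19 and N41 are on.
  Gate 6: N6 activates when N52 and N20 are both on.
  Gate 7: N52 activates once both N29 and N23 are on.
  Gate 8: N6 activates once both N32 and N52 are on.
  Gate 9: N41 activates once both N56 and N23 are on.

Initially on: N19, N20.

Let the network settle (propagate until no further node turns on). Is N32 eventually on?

N32 would need N19 and N41 (Gate 5), but N41 never turns on.

No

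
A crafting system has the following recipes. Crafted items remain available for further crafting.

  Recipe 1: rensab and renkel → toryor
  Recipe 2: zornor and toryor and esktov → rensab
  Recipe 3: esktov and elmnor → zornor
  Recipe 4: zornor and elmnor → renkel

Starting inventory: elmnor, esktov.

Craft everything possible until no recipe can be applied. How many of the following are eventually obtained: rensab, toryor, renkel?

1

Using Recipe 3, esktov and elmnor make zornor.
Using Recipe 4, zornor and elmnor make renkel.
rensab would need zornor, toryor, and esktov (Recipe 2), but toryor is never obtained.
toryor would need rensab and renkel (Recipe 1), but rensab is never obtained.
renkel: reached.
Reached: renkel — 1 of the 3.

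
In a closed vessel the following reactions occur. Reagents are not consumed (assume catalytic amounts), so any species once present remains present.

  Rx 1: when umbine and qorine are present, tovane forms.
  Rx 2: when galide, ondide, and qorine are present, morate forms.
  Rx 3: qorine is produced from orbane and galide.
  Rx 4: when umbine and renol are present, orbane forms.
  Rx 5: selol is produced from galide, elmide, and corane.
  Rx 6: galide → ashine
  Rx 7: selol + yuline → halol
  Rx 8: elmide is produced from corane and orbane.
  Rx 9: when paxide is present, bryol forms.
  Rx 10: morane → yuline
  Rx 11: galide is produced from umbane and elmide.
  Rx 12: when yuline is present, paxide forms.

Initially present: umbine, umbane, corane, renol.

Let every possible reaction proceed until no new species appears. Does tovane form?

umbine and renol present → orbane forms (Rx 4).
corane and orbane present → elmide forms (Rx 8).
umbane and elmide present → galide forms (Rx 11).
orbane and galide present → qorine forms (Rx 3).
umbine and qorine present → tovane forms (Rx 1).

Yes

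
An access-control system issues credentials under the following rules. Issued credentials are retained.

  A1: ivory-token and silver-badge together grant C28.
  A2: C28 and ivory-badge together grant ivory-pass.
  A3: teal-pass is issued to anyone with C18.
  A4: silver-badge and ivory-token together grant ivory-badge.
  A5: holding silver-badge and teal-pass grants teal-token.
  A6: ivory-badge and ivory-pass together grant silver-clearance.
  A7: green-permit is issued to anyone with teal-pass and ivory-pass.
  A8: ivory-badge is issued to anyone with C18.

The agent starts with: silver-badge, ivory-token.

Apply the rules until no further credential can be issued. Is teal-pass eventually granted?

No

teal-pass would need C18 (A3), but C18 is never granted.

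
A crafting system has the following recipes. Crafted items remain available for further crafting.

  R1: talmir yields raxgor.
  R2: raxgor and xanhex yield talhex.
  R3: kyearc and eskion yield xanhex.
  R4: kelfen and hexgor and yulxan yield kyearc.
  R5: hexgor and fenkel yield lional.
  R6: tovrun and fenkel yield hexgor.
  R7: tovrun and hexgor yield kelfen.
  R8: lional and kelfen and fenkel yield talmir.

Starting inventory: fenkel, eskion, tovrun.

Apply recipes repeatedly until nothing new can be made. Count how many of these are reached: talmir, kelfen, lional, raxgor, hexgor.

tovrun and fenkel → hexgor (R6).
Using R7, tovrun and hexgor make kelfen.
hexgor and fenkel → lional (R5).
lional and kelfen and fenkel → talmir (R8).
Using R1, talmir makes raxgor.
talmir: reached.
kelfen: reached.
lional: reached.
raxgor: reached.
hexgor: reached.
All 5 are reached.

5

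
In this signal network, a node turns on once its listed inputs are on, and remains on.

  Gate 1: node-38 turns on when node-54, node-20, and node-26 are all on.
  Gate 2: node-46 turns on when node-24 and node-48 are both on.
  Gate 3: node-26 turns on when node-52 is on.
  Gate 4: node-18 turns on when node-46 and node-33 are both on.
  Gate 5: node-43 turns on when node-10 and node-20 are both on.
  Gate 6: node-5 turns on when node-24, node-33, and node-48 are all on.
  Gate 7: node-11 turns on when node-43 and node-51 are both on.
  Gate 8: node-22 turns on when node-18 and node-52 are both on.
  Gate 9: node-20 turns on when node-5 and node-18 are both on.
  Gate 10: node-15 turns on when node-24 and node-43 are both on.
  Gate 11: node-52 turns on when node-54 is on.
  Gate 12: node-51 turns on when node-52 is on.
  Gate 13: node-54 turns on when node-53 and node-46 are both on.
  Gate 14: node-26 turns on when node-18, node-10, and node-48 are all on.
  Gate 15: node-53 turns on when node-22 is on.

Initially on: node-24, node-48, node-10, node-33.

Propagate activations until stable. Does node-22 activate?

node-22 would need node-18 and node-52 (Gate 8), but node-52 never turns on.

No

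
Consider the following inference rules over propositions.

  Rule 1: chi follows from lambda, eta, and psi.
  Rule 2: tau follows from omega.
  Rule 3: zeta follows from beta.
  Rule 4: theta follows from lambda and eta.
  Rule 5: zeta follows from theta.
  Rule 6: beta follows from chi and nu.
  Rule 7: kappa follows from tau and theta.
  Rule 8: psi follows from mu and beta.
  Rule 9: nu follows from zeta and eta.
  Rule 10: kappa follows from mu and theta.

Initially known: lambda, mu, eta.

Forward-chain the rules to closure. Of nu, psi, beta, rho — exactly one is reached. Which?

nu

From lambda and eta, Rule 4 gives theta.
From theta, Rule 5 gives zeta.
zeta and eta hold, so nu follows (Rule 9).
psi would need mu and beta (Rule 8), but beta is never established. No rule produces rho, and it is not given. beta would need chi and nu (Rule 6), but chi is never established.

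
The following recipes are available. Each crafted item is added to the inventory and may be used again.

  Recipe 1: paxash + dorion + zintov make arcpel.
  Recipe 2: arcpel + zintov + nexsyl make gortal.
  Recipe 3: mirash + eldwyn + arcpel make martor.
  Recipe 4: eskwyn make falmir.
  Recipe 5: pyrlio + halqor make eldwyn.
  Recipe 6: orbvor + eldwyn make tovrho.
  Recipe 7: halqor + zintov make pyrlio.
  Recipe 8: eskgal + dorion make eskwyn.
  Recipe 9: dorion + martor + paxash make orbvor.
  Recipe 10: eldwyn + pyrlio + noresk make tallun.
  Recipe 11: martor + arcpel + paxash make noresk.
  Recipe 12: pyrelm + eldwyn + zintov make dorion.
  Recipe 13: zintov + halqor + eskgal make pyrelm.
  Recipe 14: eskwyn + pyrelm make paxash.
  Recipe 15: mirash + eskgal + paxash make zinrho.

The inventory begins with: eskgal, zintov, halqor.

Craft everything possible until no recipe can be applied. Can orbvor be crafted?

orbvor would need dorion, martor, and paxash (Recipe 9), but martor is never obtained.

No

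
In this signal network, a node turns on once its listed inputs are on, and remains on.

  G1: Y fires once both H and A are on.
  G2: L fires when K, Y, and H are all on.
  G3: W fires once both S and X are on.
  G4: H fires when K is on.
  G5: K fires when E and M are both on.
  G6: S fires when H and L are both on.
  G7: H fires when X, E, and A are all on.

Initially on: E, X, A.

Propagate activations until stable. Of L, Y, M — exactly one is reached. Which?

G7: X, E, and A on → H on.
G1: H and A on → Y on.
L would need K, Y, and H (G2), but K never turns on. No rule produces M, and it is not given.

Y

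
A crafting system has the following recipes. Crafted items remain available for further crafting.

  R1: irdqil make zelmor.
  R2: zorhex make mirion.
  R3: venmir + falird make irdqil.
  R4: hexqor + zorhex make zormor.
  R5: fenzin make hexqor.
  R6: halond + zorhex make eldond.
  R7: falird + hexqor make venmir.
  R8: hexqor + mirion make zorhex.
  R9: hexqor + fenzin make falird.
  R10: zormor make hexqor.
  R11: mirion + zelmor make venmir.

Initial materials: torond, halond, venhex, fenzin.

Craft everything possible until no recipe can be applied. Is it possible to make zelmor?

Yes

Using R5, fenzin makes hexqor.
hexqor + fenzin → falird (R9).
Using R7, falird and hexqor make venmir.
Using R3, venmir and falird make irdqil.
irdqil → zelmor (R1).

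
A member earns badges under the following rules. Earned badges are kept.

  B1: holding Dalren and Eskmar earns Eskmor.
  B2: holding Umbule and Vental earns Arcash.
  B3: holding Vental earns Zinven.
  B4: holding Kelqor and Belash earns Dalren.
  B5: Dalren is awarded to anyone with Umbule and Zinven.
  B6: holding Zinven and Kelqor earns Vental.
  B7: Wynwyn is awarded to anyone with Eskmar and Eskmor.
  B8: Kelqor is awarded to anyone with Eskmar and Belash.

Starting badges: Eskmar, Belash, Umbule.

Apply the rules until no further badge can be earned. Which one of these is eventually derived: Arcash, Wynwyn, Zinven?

With Eskmar and Belash, Kelqor is earned (B8).
With Kelqor and Belash, Dalren is earned (B4).
With Dalren and Eskmar, Eskmor is earned (B1).
With Eskmar and Eskmor, Wynwyn is earned (B7).
Arcash would need Umbule and Vental (B2), but Vental is never earned. Zinven would need Vental (B3), but Vental is never earned.

Wynwyn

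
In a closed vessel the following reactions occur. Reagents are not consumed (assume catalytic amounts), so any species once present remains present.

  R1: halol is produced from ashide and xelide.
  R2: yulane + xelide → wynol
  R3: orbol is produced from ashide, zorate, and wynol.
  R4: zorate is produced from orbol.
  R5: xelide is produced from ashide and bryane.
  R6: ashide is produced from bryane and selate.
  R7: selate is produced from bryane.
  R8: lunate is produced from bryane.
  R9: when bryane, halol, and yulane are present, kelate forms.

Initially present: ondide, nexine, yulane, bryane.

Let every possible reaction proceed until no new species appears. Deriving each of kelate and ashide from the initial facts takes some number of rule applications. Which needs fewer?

ashide: bryane present → selate forms (R7). bryane and selate present → ashide forms (R6). [2 rule applications]
kelate: bryane present → selate forms (R7). bryane and selate present → ashide forms (R6). ashide and bryane present → xelide forms (R5). ashide and xelide present → halol forms (R1). bryane, halol, and yulane present → kelate forms (R9). [5 rule applications]
ashide needs fewer.

ashide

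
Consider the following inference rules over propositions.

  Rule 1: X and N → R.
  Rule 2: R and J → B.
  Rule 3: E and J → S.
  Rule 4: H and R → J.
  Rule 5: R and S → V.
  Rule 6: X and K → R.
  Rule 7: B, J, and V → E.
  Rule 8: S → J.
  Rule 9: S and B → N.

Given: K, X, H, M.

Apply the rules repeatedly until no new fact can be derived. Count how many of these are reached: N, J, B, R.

From X and K, Rule 6 gives R.
H and R hold, so J follows (Rule 4).
From R and J, Rule 2 gives B.
N would need S and B (Rule 9), but S is never established.
J: reached.
B: reached.
R: reached.
Reached: J, B, and R — 3 of the 4.

3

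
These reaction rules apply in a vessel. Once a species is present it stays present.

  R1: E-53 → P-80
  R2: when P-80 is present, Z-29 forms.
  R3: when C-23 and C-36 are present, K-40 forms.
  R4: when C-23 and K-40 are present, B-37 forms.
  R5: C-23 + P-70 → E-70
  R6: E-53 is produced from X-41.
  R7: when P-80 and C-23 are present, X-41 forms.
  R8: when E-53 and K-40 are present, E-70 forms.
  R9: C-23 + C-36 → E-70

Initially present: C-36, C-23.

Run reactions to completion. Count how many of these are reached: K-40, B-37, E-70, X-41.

C-23 and C-36 present → K-40 forms (R3).
C-23 and C-36 present → E-70 forms (R9).
C-23 and K-40 present → B-37 forms (R4).
K-40: reached.
B-37: reached.
E-70: reached.
X-41 would need P-80 and C-23 (R7), but P-80 never forms.
Reached: K-40, B-37, and E-70 — 3 of the 4.

3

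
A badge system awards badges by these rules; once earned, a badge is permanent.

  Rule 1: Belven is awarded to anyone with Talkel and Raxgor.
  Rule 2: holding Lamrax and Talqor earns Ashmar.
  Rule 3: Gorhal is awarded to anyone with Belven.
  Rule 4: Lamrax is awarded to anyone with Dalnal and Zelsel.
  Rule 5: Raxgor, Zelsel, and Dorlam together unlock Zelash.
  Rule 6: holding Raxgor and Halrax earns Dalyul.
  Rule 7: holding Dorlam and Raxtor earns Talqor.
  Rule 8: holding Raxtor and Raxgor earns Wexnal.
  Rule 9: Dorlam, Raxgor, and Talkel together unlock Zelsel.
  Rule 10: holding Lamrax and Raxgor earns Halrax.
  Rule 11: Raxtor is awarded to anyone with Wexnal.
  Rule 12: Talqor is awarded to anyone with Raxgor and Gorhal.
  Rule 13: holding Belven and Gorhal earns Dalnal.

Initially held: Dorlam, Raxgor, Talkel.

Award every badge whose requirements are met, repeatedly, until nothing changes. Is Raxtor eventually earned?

Raxtor would need Wexnal (Rule 11), but Wexnal is never earned.

No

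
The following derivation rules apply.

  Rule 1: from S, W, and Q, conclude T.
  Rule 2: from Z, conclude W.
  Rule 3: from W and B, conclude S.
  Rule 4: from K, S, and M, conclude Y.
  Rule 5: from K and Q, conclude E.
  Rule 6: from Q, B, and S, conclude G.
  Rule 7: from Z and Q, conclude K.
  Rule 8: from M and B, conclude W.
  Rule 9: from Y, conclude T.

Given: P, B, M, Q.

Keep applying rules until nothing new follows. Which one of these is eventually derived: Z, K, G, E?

From M and B, Rule 8 gives W.
W and B hold, so S follows (Rule 3).
From Q, B, and S, Rule 6 gives G.
No rule produces Z, and it is not given. K would need Z and Q (Rule 7), but Z is never established. E would need K and Q (Rule 5), but K is never established.

G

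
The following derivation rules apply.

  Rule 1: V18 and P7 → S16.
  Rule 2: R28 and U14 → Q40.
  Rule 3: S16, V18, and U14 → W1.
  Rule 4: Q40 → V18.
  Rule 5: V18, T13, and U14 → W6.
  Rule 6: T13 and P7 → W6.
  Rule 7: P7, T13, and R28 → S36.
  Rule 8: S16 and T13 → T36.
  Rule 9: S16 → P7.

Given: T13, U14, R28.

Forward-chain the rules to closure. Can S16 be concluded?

S16 would need V18 and P7 (Rule 1), but P7 is never established.

No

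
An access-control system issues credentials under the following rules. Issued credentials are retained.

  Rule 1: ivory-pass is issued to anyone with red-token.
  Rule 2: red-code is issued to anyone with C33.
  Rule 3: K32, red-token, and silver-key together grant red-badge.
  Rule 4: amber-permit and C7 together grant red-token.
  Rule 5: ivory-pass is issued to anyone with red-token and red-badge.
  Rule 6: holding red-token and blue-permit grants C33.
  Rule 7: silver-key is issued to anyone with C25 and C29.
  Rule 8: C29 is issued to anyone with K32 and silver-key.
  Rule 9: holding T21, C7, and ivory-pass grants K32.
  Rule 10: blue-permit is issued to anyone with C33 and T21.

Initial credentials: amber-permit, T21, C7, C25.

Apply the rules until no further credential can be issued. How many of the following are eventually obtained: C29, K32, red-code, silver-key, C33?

Holding amber-permit and C7 grants red-token (Rule 4).
Holding red-token grants ivory-pass (Rule 1).
Holding T21, C7, and ivory-pass grants K32 (Rule 9).
C29 would need K32 and silver-key (Rule 8), but silver-key is never granted.
K32: reached.
red-code would need C33 (Rule 2), but C33 is never granted.
silver-key would need C25 and C29 (Rule 7), but C29 is never granted.
C33 would need red-token and blue-permit (Rule 6), but blue-permit is never granted.
Reached: K32 — 1 of the 5.

1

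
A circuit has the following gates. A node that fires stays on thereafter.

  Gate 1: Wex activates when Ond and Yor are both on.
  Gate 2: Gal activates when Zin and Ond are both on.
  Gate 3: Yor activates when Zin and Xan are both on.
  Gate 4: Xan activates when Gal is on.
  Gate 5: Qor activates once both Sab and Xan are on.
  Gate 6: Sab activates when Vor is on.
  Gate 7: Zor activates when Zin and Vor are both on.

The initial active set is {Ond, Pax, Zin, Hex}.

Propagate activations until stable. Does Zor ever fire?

No

Zor would need Zin and Vor (Gate 7), but Vor never turns on.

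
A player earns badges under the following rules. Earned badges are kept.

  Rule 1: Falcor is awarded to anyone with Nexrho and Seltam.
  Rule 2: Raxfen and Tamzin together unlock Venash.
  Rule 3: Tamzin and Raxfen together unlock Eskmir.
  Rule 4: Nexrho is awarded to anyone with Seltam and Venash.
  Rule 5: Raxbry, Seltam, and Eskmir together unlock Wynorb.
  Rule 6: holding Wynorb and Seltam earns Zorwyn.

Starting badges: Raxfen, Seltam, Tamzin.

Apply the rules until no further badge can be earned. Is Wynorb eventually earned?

No

Wynorb would need Raxbry, Seltam, and Eskmir (Rule 5), but Raxbry is never earned.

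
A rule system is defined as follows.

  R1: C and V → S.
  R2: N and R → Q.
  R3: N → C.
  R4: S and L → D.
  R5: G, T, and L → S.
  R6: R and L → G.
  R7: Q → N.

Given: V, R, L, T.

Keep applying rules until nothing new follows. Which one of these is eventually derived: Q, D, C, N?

From R and L, R6 gives G.
G, T, and L hold, so S follows (R5).
From S and L, R4 gives D.
C would need N (R3), but N is never established. Q would need N and R (R2), but N is never established. N would need Q (R7), but Q is never established.

D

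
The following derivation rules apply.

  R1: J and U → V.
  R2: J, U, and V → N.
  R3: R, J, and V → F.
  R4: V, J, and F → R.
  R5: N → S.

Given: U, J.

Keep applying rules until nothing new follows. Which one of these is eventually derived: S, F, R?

From J and U, R1 gives V.
J, U, and V hold, so N follows (R2).
N holds, so S follows (R5).
F would need R, J, and V (R3), but R is never established. R would need V, J, and F (R4), but F is never established.

S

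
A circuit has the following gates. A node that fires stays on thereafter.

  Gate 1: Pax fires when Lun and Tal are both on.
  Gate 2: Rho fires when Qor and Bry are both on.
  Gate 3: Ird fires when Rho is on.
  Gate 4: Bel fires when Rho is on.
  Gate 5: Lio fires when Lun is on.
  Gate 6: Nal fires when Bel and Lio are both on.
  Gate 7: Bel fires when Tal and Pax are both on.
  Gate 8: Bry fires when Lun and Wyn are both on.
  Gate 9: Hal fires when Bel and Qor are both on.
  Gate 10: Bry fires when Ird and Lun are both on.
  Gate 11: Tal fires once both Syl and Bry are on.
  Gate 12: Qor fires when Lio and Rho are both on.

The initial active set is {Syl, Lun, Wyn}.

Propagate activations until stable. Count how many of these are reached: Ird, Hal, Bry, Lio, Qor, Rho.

2

Gate 8: Lun and Wyn on → Bry on.
Lun is on, so Lio fires (Gate 5).
Ird would need Rho (Gate 3), but Rho never turns on.
Hal would need Bel and Qor (Gate 9), but Qor never turns on.
Bry: reached.
Lio: reached.
Qor would need Lio and Rho (Gate 12), but Rho never turns on.
Rho would need Qor and Bry (Gate 2), but Qor never turns on.
Reached: Bry and Lio — 2 of the 6.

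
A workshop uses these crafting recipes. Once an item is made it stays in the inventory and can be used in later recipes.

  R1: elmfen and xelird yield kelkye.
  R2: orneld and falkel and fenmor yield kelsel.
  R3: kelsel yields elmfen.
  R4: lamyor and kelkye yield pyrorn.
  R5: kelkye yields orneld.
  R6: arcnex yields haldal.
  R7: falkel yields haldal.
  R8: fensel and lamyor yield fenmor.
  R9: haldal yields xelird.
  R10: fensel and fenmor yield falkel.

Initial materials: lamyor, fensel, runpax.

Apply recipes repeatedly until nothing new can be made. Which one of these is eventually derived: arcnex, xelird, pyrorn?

fensel and lamyor → fenmor (R8).
fensel and fenmor → falkel (R10).
falkel → haldal (R7).
haldal → xelird (R9).
pyrorn would need lamyor and kelkye (R4), but kelkye is never obtained. No rule produces arcnex, and it is not given.

xelird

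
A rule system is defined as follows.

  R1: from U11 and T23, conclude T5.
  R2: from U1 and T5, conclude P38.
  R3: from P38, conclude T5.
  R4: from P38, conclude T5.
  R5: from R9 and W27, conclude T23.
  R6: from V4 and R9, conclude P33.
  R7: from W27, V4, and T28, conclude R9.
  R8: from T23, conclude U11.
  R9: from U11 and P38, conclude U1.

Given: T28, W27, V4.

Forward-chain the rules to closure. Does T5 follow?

Yes

From W27, V4, and T28, R7 gives R9.
R9 and W27 hold, so T23 follows (R5).
T23 holds, so U11 follows (R8).
U11 and T23 hold, so T5 follows (R1).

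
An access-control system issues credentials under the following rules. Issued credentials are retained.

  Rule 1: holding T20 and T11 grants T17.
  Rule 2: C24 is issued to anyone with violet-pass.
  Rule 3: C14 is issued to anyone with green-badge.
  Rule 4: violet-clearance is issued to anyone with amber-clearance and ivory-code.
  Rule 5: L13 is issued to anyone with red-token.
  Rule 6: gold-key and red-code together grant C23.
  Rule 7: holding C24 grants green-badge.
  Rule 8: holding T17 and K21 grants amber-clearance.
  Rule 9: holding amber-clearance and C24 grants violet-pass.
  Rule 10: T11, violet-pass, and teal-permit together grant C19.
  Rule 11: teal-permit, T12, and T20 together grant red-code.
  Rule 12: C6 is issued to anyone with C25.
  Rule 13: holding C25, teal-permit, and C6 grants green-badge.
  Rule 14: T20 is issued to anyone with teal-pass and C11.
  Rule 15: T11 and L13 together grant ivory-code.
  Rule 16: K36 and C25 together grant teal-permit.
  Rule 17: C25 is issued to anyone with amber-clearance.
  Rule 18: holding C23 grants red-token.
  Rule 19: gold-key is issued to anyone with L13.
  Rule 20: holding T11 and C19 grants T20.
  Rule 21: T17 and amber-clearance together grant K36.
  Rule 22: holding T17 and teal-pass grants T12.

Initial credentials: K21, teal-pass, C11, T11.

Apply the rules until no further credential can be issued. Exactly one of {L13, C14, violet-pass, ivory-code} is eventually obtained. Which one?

C14

Holding teal-pass and C11 grants T20 (Rule 14).
Holding T20 and T11 grants T17 (Rule 1).
Holding T17 and K21 grants amber-clearance (Rule 8).
Holding amber-clearance grants C25 (Rule 17).
Holding T17 and amber-clearance grants K36 (Rule 21).
Holding K36 and C25 grants teal-permit (Rule 16).
Holding C25 grants C6 (Rule 12).
Holding C25, teal-permit, and C6 grants green-badge (Rule 13).
Holding green-badge grants C14 (Rule 3).
violet-pass would need amber-clearance and C24 (Rule 9), but C24 is never granted. L13 would need red-token (Rule 5), but red-token is never granted. ivory-code would need T11 and L13 (Rule 15), but L13 is never granted.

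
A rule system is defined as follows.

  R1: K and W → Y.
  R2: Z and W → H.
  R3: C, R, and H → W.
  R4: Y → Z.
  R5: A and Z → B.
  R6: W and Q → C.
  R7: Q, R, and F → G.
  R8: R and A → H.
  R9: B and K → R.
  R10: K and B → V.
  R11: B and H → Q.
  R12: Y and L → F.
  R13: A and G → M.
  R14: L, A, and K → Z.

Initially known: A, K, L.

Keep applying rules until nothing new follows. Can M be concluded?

No

M would need A and G (R13), but G is never established.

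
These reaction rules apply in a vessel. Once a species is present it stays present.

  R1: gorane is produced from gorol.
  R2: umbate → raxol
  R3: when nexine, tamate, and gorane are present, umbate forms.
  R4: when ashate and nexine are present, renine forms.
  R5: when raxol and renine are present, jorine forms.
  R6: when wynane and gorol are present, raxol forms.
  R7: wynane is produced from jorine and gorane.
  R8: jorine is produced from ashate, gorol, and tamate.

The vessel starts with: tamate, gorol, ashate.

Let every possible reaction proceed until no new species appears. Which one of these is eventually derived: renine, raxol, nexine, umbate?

gorol present → gorane forms (R1).
ashate, gorol, and tamate present → jorine forms (R8).
jorine and gorane present → wynane forms (R7).
wynane and gorol present → raxol forms (R6).
umbate would need nexine, tamate, and gorane (R3), but nexine never forms. No rule produces nexine, and it is not given. renine would need ashate and nexine (R4), but nexine never forms.

raxol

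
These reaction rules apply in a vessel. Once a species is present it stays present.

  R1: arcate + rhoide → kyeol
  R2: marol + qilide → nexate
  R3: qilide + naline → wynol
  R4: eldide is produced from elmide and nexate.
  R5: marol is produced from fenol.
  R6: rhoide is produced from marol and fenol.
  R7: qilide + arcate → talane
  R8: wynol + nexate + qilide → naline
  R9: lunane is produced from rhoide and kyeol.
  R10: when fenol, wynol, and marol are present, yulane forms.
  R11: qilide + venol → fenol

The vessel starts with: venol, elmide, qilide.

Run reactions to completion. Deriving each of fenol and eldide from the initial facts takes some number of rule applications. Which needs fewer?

fenol: qilide and venol present → fenol forms (R11). [1 rule application]
eldide: qilide and venol present → fenol forms (R11). fenol present → marol forms (R5). marol and qilide present → nexate forms (R2). elmide and nexate present → eldide forms (R4). [4 rule applications]
fenol needs fewer.

fenol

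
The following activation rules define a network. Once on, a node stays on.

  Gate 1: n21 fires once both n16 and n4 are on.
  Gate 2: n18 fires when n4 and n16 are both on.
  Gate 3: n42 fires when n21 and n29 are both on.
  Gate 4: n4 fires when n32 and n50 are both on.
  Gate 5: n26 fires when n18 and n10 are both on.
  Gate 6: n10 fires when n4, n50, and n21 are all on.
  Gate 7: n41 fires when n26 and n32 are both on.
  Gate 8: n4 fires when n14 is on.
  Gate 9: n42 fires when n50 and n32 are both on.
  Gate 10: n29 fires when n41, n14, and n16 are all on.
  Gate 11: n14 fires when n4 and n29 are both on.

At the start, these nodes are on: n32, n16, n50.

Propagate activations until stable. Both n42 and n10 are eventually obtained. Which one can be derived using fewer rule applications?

n42

n42: n50 and n32 are on, so n42 fires (Gate 9). [1 rule application]
n10: n32 and n50 are on, so n4 fires (Gate 4). Gate 1: n16 and n4 on → n21 on. n4, n50, and n21 are on, so n10 fires (Gate 6). [3 rule applications]
n42 needs fewer.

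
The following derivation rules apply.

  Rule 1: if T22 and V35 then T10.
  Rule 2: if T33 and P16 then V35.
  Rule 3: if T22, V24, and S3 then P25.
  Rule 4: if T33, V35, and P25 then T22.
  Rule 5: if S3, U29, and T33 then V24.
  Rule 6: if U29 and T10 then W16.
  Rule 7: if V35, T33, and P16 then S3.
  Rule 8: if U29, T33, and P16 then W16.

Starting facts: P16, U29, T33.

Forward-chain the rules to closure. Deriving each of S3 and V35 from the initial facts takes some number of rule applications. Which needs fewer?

V35

V35: From T33 and P16, Rule 2 gives V35. [1 rule application]
S3: From T33 and P16, Rule 2 gives V35. V35, T33, and P16 hold, so S3 follows (Rule 7). [2 rule applications]
V35 needs fewer.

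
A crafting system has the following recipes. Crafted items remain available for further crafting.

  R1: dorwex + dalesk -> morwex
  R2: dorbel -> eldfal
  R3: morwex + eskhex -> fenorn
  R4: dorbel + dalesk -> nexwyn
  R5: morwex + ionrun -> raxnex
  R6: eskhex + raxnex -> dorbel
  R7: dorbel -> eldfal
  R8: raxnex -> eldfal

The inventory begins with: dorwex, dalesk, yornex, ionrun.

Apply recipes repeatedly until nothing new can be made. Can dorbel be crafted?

dorbel would need eskhex and raxnex (R6), but eskhex is never obtained.

No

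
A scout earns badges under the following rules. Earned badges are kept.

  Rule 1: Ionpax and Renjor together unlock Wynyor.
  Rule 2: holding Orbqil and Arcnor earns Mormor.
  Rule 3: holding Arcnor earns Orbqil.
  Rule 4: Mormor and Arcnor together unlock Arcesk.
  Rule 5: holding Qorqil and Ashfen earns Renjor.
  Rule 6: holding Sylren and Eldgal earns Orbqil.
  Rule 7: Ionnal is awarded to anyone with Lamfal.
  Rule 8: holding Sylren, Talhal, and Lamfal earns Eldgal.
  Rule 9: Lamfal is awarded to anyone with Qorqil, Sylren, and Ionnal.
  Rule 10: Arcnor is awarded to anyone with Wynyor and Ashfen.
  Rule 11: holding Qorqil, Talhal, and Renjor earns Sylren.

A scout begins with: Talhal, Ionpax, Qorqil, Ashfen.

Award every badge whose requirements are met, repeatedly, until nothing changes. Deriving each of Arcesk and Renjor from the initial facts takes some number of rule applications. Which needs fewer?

Renjor

Renjor: With Qorqil and Ashfen, Renjor is earned (Rule 5). [1 rule application]
Arcesk: With Qorqil and Ashfen, Renjor is earned (Rule 5). With Ionpax and Renjor, Wynyor is earned (Rule 1). With Wynyor and Ashfen, Arcnor is earned (Rule 10). With Arcnor, Orbqil is earned (Rule 3). With Orbqil and Arcnor, Mormor is earned (Rule 2). With Mormor and Arcnor, Arcesk is earned (Rule 4). [6 rule applications]
Renjor needs fewer.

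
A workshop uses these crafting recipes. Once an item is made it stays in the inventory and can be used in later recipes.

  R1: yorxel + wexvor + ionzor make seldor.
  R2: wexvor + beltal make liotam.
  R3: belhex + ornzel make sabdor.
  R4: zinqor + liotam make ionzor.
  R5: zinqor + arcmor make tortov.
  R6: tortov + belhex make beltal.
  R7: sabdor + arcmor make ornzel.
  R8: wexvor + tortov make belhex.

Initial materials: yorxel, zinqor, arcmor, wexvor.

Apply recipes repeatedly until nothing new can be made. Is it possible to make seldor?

Using R5, zinqor and arcmor make tortov.
wexvor + tortov → belhex (R8).
Using R6, tortov and belhex make beltal.
wexvor + beltal → liotam (R2).
zinqor + liotam → ionzor (R4).
Using R1, yorxel, wexvor, and ionzor make seldor.

Yes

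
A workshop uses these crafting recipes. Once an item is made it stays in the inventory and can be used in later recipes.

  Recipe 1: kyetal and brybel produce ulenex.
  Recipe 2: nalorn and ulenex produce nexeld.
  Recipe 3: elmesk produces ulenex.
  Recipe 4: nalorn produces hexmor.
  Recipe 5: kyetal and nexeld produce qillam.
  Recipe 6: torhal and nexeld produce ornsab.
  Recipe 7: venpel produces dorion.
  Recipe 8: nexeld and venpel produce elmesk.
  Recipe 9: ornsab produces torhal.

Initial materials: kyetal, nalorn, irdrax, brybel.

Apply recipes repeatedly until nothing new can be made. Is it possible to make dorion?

dorion would need venpel (Recipe 7), but venpel is never obtained.

No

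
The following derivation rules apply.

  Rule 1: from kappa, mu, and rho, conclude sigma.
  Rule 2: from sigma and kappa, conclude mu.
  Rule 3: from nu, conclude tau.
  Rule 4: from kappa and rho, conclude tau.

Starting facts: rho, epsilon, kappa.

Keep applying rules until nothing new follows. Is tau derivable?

Yes

kappa and rho hold, so tau follows (Rule 4).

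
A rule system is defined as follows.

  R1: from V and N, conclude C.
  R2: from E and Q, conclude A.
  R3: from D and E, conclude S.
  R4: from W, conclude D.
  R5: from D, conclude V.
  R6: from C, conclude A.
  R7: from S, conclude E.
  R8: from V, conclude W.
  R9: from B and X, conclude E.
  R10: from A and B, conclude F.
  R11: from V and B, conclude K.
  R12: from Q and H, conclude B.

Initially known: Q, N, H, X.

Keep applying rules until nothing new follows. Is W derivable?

W would need V (R8), but V is never established.

No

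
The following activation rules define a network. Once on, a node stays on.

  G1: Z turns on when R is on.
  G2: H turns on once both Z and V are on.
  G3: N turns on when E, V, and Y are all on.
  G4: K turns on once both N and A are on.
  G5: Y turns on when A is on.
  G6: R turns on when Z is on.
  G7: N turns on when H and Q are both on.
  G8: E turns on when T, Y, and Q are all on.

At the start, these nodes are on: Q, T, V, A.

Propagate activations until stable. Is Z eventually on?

Z would need R (G1), but R never turns on.

No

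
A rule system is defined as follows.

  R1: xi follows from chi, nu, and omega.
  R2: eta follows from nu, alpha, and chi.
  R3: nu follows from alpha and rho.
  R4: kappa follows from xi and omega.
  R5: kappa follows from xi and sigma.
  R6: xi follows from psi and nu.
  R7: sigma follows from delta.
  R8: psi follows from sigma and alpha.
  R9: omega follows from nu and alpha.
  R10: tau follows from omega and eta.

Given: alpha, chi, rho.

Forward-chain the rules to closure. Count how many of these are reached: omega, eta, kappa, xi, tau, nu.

6

alpha and rho hold, so nu follows (R3).
From nu, alpha, and chi, R2 gives eta.
From nu and alpha, R9 gives omega.
From omega and eta, R10 gives tau.
chi, nu, and omega hold, so xi follows (R1).
xi and omega hold, so kappa follows (R4).
omega: reached.
eta: reached.
kappa: reached.
xi: reached.
tau: reached.
nu: reached.
All 6 are reached.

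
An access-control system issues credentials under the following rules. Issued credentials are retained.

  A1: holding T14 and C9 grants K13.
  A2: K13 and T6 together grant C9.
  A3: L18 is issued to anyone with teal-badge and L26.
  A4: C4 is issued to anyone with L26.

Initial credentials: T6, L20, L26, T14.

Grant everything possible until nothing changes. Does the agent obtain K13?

K13 would need T14 and C9 (A1), but C9 is never granted.

No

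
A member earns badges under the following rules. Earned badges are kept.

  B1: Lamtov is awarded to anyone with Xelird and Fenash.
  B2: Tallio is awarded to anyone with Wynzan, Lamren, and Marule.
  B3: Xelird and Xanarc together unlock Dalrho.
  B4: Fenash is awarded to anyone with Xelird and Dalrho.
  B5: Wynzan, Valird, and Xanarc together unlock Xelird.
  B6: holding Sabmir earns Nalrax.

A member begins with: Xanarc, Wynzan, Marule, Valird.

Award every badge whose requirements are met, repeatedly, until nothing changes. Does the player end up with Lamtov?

Yes

With Wynzan, Valird, and Xanarc, Xelird is earned (B5).
With Xelird and Xanarc, Dalrho is earned (B3).
With Xelird and Dalrho, Fenash is earned (B4).
With Xelird and Fenash, Lamtov is earned (B1).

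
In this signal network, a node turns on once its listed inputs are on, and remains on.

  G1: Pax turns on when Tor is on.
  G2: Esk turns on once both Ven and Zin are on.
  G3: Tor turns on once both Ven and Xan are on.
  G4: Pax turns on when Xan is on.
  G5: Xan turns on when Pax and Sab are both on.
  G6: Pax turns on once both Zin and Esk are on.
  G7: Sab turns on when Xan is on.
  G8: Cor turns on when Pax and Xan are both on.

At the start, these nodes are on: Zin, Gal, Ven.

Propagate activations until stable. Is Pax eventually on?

Yes

G2: Ven and Zin on → Esk on.
Zin and Esk are on, so Pax turns on (G6).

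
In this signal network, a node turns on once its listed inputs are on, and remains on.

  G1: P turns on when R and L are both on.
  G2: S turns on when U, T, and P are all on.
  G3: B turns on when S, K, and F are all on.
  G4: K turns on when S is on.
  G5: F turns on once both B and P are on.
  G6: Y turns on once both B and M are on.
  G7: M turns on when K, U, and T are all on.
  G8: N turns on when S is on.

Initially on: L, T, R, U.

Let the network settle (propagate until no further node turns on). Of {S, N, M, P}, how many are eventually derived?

G1: R and L on → P on.
G2: U, T, and P on → S on.
S is on, so N turns on (G8).
S is on, so K turns on (G4).
K, U, and T are on, so M turns on (G7).
S: reached.
N: reached.
M: reached.
P: reached.
All 4 are reached.

4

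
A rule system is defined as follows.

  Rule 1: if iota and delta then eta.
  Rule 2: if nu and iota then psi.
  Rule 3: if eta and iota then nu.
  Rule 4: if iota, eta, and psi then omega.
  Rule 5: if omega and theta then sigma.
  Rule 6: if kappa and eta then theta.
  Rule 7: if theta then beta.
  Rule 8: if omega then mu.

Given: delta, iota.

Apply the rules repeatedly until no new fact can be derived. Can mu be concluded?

From iota and delta, Rule 1 gives eta.
From eta and iota, Rule 3 gives nu.
nu and iota hold, so psi follows (Rule 2).
From iota, eta, and psi, Rule 4 gives omega.
omega holds, so mu follows (Rule 8).

Yes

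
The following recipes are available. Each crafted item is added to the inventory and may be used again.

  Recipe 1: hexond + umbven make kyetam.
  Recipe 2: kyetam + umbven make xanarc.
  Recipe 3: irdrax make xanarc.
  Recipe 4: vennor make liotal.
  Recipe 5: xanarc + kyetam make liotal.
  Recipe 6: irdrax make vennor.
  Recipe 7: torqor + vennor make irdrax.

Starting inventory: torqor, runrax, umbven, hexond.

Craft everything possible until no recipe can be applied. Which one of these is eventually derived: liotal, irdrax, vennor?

hexond + umbven → kyetam (Recipe 1).
kyetam + umbven → xanarc (Recipe 2).
Using Recipe 5, xanarc and kyetam make liotal.
irdrax would need torqor and vennor (Recipe 7), but vennor is never obtained. vennor would need irdrax (Recipe 6), but irdrax is never obtained.

liotal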